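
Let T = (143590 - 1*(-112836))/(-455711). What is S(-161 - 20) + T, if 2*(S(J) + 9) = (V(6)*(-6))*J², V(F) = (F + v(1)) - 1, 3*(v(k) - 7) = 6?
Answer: -627045376807/455711 ≈ -1.3760e+6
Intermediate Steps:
v(k) = 9 (v(k) = 7 + (⅓)*6 = 7 + 2 = 9)
V(F) = 8 + F (V(F) = (F + 9) - 1 = (9 + F) - 1 = 8 + F)
S(J) = -9 - 42*J² (S(J) = -9 + (((8 + 6)*(-6))*J²)/2 = -9 + ((14*(-6))*J²)/2 = -9 + (-84*J²)/2 = -9 - 42*J²)
T = -256426/455711 (T = (143590 + 112836)*(-1/455711) = 256426*(-1/455711) = -256426/455711 ≈ -0.56269)
S(-161 - 20) + T = (-9 - 42*(-161 - 20)²) - 256426/455711 = (-9 - 42*(-181)²) - 256426/455711 = (-9 - 42*32761) - 256426/455711 = (-9 - 1375962) - 256426/455711 = -1375971 - 256426/455711 = -627045376807/455711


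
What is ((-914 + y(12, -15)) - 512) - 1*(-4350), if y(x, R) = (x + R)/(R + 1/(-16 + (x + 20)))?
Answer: 698884/239 ≈ 2924.2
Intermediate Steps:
y(x, R) = (R + x)/(R + 1/(4 + x)) (y(x, R) = (R + x)/(R + 1/(-16 + (20 + x))) = (R + x)/(R + 1/(4 + x)))
((-914 + y(12, -15)) - 512) - 1*(-4350) = ((-914 + (12² + 4*(-15) + 4*12 - 15*12)/(1 + 4*(-15) - 15*12)) - 512) - 1*(-4350) = ((-914 + (144 - 60 + 48 - 180)/(1 - 60 - 180)) - 512) + 4350 = ((-914 - 48/(-239)) - 512) + 4350 = ((-914 - 1/239*(-48)) - 512) + 4350 = ((-914 + 48/239) - 512) + 4350 = (-218398/239 - 512) + 4350 = -340766/239 + 4350 = 698884/239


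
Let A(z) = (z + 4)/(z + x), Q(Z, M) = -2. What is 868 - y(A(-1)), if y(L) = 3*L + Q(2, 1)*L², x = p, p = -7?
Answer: 27821/32 ≈ 869.41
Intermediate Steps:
x = -7
A(z) = (4 + z)/(-7 + z) (A(z) = (z + 4)/(z - 7) = (4 + z)/(-7 + z))
y(L) = -2*L² + 3*L (y(L) = 3*L - 2*L² = -2*L² + 3*L)
868 - y(A(-1)) = 868 - (4 - 1)/(-7 - 1)*(3 - 2*(4 - 1)/(-7 - 1)) = 868 - 3/(-8)*(3 - 2*3/(-8)) = 868 - (-⅛*3)*(3 - (-1)*3/4) = 868 - (-3)*(3 - 2*(-3/8))/8 = 868 - (-3)*(3 + ¾)/8 = 868 - (-3)*15/(8*4) = 868 - 1*(-45/32) = 868 + 45/32 = 27821/32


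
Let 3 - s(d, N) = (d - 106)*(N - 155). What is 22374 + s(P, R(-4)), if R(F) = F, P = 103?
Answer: 21900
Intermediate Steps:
s(d, N) = 3 - (-155 + N)*(-106 + d) (s(d, N) = 3 - (d - 106)*(N - 155) = 3 - (-106 + d)*(-155 + N) = 3 - (-155 + N)*(-106 + d))
22374 + s(P, R(-4)) = 22374 + (-16427 + 106*(-4) + 155*103 - 1*(-4)*103) = 22374 + (-16427 - 424 + 15965 + 412) = 22374 - 474 = 21900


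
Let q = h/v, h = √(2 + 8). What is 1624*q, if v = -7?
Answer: -232*√10 ≈ -733.65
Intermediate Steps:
h = √10 ≈ 3.1623
q = -√10/7 (q = √10/(-7) = √10*(-⅐) = -√10/7 ≈ -0.45175)
1624*q = 1624*(-√10/7) = -232*√10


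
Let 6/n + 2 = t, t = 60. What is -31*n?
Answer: -93/29 ≈ -3.2069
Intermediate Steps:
n = 3/29 (n = 6/(-2 + 60) = 6/58 = 6*(1/58) = 3/29 ≈ 0.10345)
-31*n = -31*3/29 = -93/29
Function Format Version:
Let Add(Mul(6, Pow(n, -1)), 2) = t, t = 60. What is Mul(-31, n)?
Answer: Rational(-93, 29) ≈ -3.2069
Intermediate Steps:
n = Rational(3, 29) (n = Mul(6, Pow(Add(-2, 60), -1)) = Mul(6, Pow(58, -1)) = Mul(6, Rational(1, 58)) = Rational(3, 29) ≈ 0.10345)
Mul(-31, n) = Mul(-31, Rational(3, 29)) = Rational(-93, 29)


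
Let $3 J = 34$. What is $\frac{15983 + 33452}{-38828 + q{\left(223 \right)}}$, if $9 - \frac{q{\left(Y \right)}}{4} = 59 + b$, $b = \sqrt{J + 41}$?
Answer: $- \frac{289402377}{228477592} + \frac{9887 \sqrt{471}}{228477592} \approx -1.2657$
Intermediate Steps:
$J = \frac{34}{3}$ ($J = \frac{1}{3} \cdot 34 = \frac{34}{3} \approx 11.333$)
$b = \frac{\sqrt{471}}{3}$ ($b = \sqrt{\frac{34}{3} + 41} = \sqrt{\frac{157}{3}} = \frac{\sqrt{471}}{3} \approx 7.2342$)
$q{\left(Y \right)} = -200 - \frac{4 \sqrt{471}}{3}$ ($q{\left(Y \right)} = 36 - 4 \left(59 + \frac{\sqrt{471}}{3}\right) = 36 - \left(236 + \frac{4 \sqrt{471}}{3}\right) = -200 - \frac{4 \sqrt{471}}{3}$)
$\frac{15983 + 33452}{-38828 + q{\left(223 \right)}} = \frac{15983 + 33452}{-38828 - \left(200 + \frac{4 \sqrt{471}}{3}\right)} = \frac{49435}{-39028 - \frac{4 \sqrt{471}}{3}}$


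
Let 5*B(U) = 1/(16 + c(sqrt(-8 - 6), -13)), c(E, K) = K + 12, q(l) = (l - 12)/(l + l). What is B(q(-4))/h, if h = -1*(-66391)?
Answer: 1/4979325 ≈ 2.0083e-7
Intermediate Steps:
h = 66391
q(l) = (-12 + l)/(2*l) (q(l) = (-12 + l)/((2*l)) = (-12 + l)*(1/(2*l)) = (-12 + l)/(2*l))
c(E, K) = 12 + K
B(U) = 1/75 (B(U) = 1/(5*(16 + (12 - 13))) = 1/(5*(16 - 1)) = (1/5)/15 = (1/5)*(1/15) = 1/75)
B(q(-4))/h = (1/75)/66391 = (1/75)*(1/66391) = 1/4979325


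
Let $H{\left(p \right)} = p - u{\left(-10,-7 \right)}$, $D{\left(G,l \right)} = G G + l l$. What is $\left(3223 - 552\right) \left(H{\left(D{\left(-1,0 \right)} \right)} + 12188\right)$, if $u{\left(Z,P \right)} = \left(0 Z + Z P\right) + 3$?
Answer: $32361836$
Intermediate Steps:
$D{\left(G,l \right)} = G^{2} + l^{2}$
$u{\left(Z,P \right)} = 3 + P Z$ ($u{\left(Z,P \right)} = \left(0 + P Z\right) + 3 = P Z + 3 = 3 + P Z$)
$H{\left(p \right)} = -73 + p$ ($H{\left(p \right)} = p - \left(3 - -70\right) = p - \left(3 + 70\right) = p - 73 = -73 + p$)
$\left(3223 - 552\right) \left(H{\left(D{\left(-1,0 \right)} \right)} + 12188\right) = \left(3223 - 552\right) \left(\left(-73 + \left(\left(-1\right)^{2} + 0^{2}\right)\right) + 12188\right) = 2671 \left(\left(-73 + \left(1 + 0\right)\right) + 12188\right) = 2671 \left(\left(-73 + 1\right) + 12188\right) = 2671 \left(-72 + 12188\right) = 2671 \cdot 12116 = 32361836$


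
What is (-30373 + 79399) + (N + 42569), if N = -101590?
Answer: -9995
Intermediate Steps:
(-30373 + 79399) + (N + 42569) = (-30373 + 79399) + (-101590 + 42569) = 49026 - 59021 = -9995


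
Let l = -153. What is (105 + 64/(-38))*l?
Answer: -300339/19 ≈ -15807.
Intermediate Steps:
(105 + 64/(-38))*l = (105 + 64/(-38))*(-153) = (105 + 64*(-1/38))*(-153) = (105 - 32/19)*(-153) = (1963/19)*(-153) = -300339/19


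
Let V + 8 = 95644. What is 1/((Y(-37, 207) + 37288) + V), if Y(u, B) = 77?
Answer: 1/133001 ≈ 7.5187e-6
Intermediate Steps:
V = 95636 (V = -8 + 95644 = 95636)
1/((Y(-37, 207) + 37288) + V) = 1/((77 + 37288) + 95636) = 1/(37365 + 95636) = 1/133001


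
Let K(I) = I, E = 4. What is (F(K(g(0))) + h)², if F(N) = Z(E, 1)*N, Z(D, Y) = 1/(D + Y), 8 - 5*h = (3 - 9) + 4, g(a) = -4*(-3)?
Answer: 484/25 ≈ 19.360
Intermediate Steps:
g(a) = 12
h = 2 (h = 8/5 - ((3 - 9) + 4)/5 = 8/5 - (-6 + 4)/5 = 8/5 - ⅕*(-2) = 8/5 + ⅖ = 2)
F(N) = N/5 (F(N) = N/(4 + 1) = N/5)
(F(K(g(0))) + h)² = ((⅕)*12 + 2)² = (12/5 + 2)² = (22/5)² = 484/25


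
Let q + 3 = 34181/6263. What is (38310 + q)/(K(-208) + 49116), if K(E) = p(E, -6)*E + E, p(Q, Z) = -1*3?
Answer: 119975461/155109458 ≈ 0.77349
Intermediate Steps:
p(Q, Z) = -3
q = 15392/6263 (q = -3 + 34181/6263 = 15392/6263 ≈ 2.4576)
K(E) = -2*E (K(E) = -3*E + E = -2*E)
(38310 + q)/(K(-208) + 49116) = (38310 + 15392/6263)/(-2*(-208) + 49116) = 239950922/(6263*(416 + 49116)) = (239950922/6263)/49532 = (239950922/6263)*(1/49532) = 119975461/155109458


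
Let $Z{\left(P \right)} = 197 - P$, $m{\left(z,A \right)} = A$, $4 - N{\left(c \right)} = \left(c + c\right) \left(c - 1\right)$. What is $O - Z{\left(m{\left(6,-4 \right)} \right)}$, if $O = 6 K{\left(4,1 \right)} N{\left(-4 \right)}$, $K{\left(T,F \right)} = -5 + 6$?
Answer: $-417$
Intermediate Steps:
$K{\left(T,F \right)} = 1$
$N{\left(c \right)} = 4 - 2 c \left(-1 + c\right)$ ($N{\left(c \right)} = 4 - \left(c + c\right) \left(c - 1\right) = 4 - 2 c \left(-1 + c\right)$)
$O = -216$ ($O = 6 \cdot 1 \left(4 - 2 \left(-4\right)^{2} + 2 \left(-4\right)\right) = 6 \left(4 - 32 - 8\right) = 6 \left(-36\right) = -216$)
$O - Z{\left(m{\left(6,-4 \right)} \right)} = -216 - \left(197 - -4\right) = -216 - \left(197 + 4\right) = -216 - 201 = -417$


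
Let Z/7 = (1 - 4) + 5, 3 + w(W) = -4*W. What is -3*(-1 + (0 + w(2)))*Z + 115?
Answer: 619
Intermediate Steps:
w(W) = -3 - 4*W
Z = 14 (Z = 7*((1 - 4) + 5) = 7*(-3 + 5) = 7*2 = 14)
-3*(-1 + (0 + w(2)))*Z + 115 = -3*(-1 + (0 + (-3 - 4*2)))*14 + 115 = -3*(-1 + (0 + (-3 - 8)))*14 + 115 = -3*(-1 + (0 - 11))*14 + 115 = -3*(-1 - 11)*14 + 115 = -(-36)*14 + 115 = -3*(-168) + 115 = 504 + 115 = 619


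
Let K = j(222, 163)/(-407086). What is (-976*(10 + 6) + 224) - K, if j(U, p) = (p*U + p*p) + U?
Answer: -6265804735/407086 ≈ -15392.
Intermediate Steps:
j(U, p) = U + p² + U*p (j(U, p) = (U*p + p²) + U = (p² + U*p) + U = U + p² + U*p)
K = -62977/407086 (K = (222 + 163² + 222*163)/(-407086) = (222 + 26569 + 36186)*(-1/407086) = 62977*(-1/407086) = -62977/407086 ≈ -0.15470)
(-976*(10 + 6) + 224) - K = (-976*(10 + 6) + 224) - 1*(-62977/407086) = (-976*16 + 224) + 62977/407086 = (-122*128 + 224) + 62977/407086 = (-15616 + 224) + 62977/407086 = -15392 + 62977/407086 = -6265804735/407086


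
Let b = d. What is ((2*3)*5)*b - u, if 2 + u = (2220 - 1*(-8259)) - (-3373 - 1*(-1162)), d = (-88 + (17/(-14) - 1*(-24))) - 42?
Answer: -111331/7 ≈ -15904.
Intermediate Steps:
d = -1501/14 (d = (-88 + (17*(-1/14) + 24)) - 42 = (-88 + (-17/14 + 24)) - 42 = (-88 + 319/14) - 42 = -913/14 - 42 = -1501/14 ≈ -107.21)
b = -1501/14 ≈ -107.21
u = 12688 (u = -2 + ((2220 - 1*(-8259)) - (-3373 - 1*(-1162))) = -2 + ((2220 + 8259) - (-3373 + 1162)) = -2 + (10479 - 1*(-2211)) = -2 + (10479 + 2211) = -2 + 12690 = 12688)
((2*3)*5)*b - u = ((2*3)*5)*(-1501/14) - 1*12688 = (6*5)*(-1501/14) - 12688 = 30*(-1501/14) - 12688 = -22515/7 - 12688 = -111331/7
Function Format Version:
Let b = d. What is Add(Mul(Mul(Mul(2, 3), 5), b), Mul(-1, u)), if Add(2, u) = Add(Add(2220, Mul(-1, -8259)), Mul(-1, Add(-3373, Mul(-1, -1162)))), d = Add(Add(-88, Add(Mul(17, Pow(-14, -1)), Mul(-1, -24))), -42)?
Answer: Rational(-111331, 7) ≈ -15904.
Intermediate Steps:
d = Rational(-1501, 14) (d = Add(Add(-88, Add(Mul(17, Rational(-1, 14)), 24)), -42) = Add(Add(-88, Add(Rational(-17, 14), 24)), -42) = Add(Add(-88, Rational(319, 14)), -42) = Add(Rational(-913, 14), -42) = Rational(-1501, 14) ≈ -107.21)
b = Rational(-1501, 14) ≈ -107.21
u = 12688 (u = Add(-2, Add(Add(2220, Mul(-1, -8259)), Mul(-1, Add(-3373, Mul(-1, -1162))))) = Add(-2, Add(Add(2220, 8259), Mul(-1, Add(-3373, 1162)))) = Add(-2, Add(10479, Mul(-1, -2211))) = Add(-2, Add(10479, 2211)) = Add(-2, 12690) = 12688)
Add(Mul(Mul(Mul(2, 3), 5), b), Mul(-1, u)) = Add(Mul(Mul(Mul(2, 3), 5), Rational(-1501, 14)), Mul(-1, 12688)) = Add(Mul(Mul(6, 5), Rational(-1501, 14)), -12688) = Add(Mul(30, Rational(-1501, 14)), -12688) = Add(Rational(-22515, 7), -12688) = Rational(-111331, 7)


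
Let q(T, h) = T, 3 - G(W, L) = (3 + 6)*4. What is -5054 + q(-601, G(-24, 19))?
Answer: -5655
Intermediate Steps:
G(W, L) = -33 (G(W, L) = 3 - (3 + 6)*4 = 3 - 9*4 = 3 - 1*36 = 3 - 36 = -33)
-5054 + q(-601, G(-24, 19)) = -5054 - 601 = -5655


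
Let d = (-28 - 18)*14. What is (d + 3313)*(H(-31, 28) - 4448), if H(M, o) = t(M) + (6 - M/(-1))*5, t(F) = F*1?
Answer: -12288076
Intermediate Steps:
t(F) = F
d = -644 (d = -46*14 = -644)
H(M, o) = 30 + 6*M (H(M, o) = M + (6 - M/(-1))*5 = M + (6 - M*(-1))*5 = M + (6 - (-1)*M)*5 = M + (6 + M)*5 = M + (30 + 5*M) = 30 + 6*M)
(d + 3313)*(H(-31, 28) - 4448) = (-644 + 3313)*((30 + 6*(-31)) - 4448) = 2669*((30 - 186) - 4448) = 2669*(-156 - 4448) = 2669*(-4604) = -12288076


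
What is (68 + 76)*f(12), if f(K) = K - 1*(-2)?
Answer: 2016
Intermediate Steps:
f(K) = 2 + K (f(K) = K + 2 = 2 + K)
(68 + 76)*f(12) = (68 + 76)*(2 + 12) = 144*14 = 2016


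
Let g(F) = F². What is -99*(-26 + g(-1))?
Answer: 2475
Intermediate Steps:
-99*(-26 + g(-1)) = -99*(-26 + (-1)²) = -99*(-26 + 1) = -99*(-25) = 2475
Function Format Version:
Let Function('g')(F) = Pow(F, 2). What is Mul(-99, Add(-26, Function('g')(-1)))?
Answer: 2475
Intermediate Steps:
Mul(-99, Add(-26, Function('g')(-1))) = Mul(-99, Add(-26, Pow(-1, 2))) = Mul(-99, Add(-26, 1)) = Mul(-99, -25) = 2475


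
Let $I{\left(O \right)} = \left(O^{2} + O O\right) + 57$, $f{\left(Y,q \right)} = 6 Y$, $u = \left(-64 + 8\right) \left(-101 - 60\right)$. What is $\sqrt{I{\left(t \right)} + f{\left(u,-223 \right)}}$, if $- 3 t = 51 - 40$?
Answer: $\frac{\sqrt{487619}}{3} \approx 232.77$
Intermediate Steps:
$u = 9016$ ($u = \left(-56\right) \left(-161\right) = 9016$)
$t = - \frac{11}{3}$ ($t = - \frac{51 - 40}{3} = \left(- \frac{1}{3}\right) 11 = - \frac{11}{3} \approx -3.6667$)
$I{\left(O \right)} = 57 + 2 O^{2}$ ($I{\left(O \right)} = \left(O^{2} + O^{2}\right) + 57 = 2 O^{2} + 57 = 57 + 2 O^{2}$)
$\sqrt{I{\left(t \right)} + f{\left(u,-223 \right)}} = \sqrt{\left(57 + 2 \left(- \frac{11}{3}\right)^{2}\right) + 6 \cdot 9016} = \sqrt{\left(57 + 2 \cdot \frac{121}{9}\right) + 54096} = \sqrt{\left(57 + \frac{242}{9}\right) + 54096} = \sqrt{\frac{755}{9} + 54096} = \sqrt{\frac{487619}{9}} = \frac{\sqrt{487619}}{3}$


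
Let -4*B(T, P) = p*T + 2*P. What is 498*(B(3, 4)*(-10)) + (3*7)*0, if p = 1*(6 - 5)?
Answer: 13695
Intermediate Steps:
p = 1 (p = 1*1 = 1)
B(T, P) = -P/2 - T/4 (B(T, P) = -(1*T + 2*P)/4 = -(T + 2*P)/4 = -P/2 - T/4)
498*(B(3, 4)*(-10)) + (3*7)*0 = 498*((-½*4 - ¼*3)*(-10)) + (3*7)*0 = 498*((-2 - ¾)*(-10)) + 21*0 = 498*(-11/4*(-10)) + 0 = 498*(55/2) + 0 = 13695 + 0 = 13695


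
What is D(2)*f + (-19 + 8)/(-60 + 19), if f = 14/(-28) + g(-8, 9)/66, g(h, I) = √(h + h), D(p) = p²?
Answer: -71/41 + 8*I/33 ≈ -1.7317 + 0.24242*I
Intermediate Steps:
g(h, I) = √2*√h (g(h, I) = √(2*h) = √2*√h)
f = -½ + 2*I/33 (f = 14/(-28) + (√2*√(-8))/66 = 14*(-1/28) + (√2*(2*I*√2))*(1/66) = -½ + (4*I)*(1/66) = -½ + 2*I/33 ≈ -0.5 + 0.060606*I)
D(2)*f + (-19 + 8)/(-60 + 19) = 2²*(-½ + 2*I/33) + (-19 + 8)/(-60 + 19) = 4*(-½ + 2*I/33) - 11/(-41) = (-2 + 8*I/33) - 11*(-1/41) = (-2 + 8*I/33) + 11/41 = -71/41 + 8*I/33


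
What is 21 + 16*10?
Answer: 181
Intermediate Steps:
21 + 16*10 = 21 + 160 = 181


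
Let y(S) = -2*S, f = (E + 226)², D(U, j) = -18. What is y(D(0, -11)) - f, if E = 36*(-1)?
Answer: -36064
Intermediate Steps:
E = -36
f = 36100 (f = (-36 + 226)² = 190² = 36100)
y(D(0, -11)) - f = -2*(-18) - 1*36100 = 36 - 36100 = -36064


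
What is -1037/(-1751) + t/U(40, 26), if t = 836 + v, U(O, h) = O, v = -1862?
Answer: -51619/2060 ≈ -25.058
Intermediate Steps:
t = -1026 (t = 836 - 1862 = -1026)
-1037/(-1751) + t/U(40, 26) = -1037/(-1751) - 1026/40 = -1037*(-1/1751) - 1026*1/40 = 61/103 - 513/20 = -51619/2060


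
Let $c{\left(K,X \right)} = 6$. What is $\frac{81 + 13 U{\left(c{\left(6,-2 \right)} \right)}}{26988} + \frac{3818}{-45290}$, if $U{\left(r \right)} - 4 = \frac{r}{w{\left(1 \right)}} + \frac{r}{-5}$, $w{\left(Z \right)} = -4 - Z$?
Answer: $- \frac{49214831}{611143260} \approx -0.080529$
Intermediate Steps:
$U{\left(r \right)} = 4 - \frac{2 r}{5}$ ($U{\left(r \right)} = 4 + \left(\frac{r}{-4 - 1} + \frac{r}{-5}\right) = 4 + \left(\frac{r}{-4 - 1} + r \left(- \frac{1}{5}\right)\right) = 4 + \left(\frac{r}{-5} - \frac{r}{5}\right) = 4 + \left(r \left(- \frac{1}{5}\right) - \frac{r}{5}\right) = 4 - \frac{2 r}{5}$)
$\frac{81 + 13 U{\left(c{\left(6,-2 \right)} \right)}}{26988} + \frac{3818}{-45290} = \frac{81 + 13 \left(4 - \frac{12}{5}\right)}{26988} + \frac{3818}{-45290} = \left(81 + 13 \left(4 - \frac{12}{5}\right)\right) \frac{1}{26988} + 3818 \left(- \frac{1}{45290}\right) = \left(81 + 13 \cdot \frac{8}{5}\right) \frac{1}{26988} - \frac{1909}{22645} = \left(81 + \frac{104}{5}\right) \frac{1}{26988} - \frac{1909}{22645} = \frac{509}{5} \cdot \frac{1}{26988} - \frac{1909}{22645} = \frac{509}{134940} - \frac{1909}{22645} = - \frac{49214831}{611143260}$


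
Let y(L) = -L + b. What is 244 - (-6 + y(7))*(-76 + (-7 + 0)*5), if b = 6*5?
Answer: 2131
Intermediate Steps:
b = 30
y(L) = 30 - L (y(L) = -L + 30 = 30 - L)
244 - (-6 + y(7))*(-76 + (-7 + 0)*5) = 244 - (-6 + (30 - 1*7))*(-76 + (-7 + 0)*5) = 244 - (-6 + (30 - 7))*(-76 - 7*5) = 244 - (-6 + 23)*(-76 - 35) = 244 - 17*(-111) = 244 - 1*(-1887) = 244 + 1887 = 2131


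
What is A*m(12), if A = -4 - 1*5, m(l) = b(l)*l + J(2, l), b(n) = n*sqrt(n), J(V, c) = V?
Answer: -18 - 2592*sqrt(3) ≈ -4507.5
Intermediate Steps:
b(n) = n**(3/2)
m(l) = 2 + l**(5/2) (m(l) = l**(3/2)*l + 2 = l**(5/2) + 2 = 2 + l**(5/2))
A = -9 (A = -4 - 5 = -9)
A*m(12) = -9*(2 + 12**(5/2)) = -9*(2 + 288*sqrt(3)) = -18 - 2592*sqrt(3)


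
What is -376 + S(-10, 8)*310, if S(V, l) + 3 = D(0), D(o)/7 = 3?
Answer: 5204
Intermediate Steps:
D(o) = 21 (D(o) = 7*3 = 21)
S(V, l) = 18 (S(V, l) = -3 + 21 = 18)
-376 + S(-10, 8)*310 = -376 + 18*310 = -376 + 5580 = 5204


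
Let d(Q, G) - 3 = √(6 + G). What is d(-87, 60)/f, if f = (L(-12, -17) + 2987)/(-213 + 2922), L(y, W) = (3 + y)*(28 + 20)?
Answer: 1161/365 + 387*√66/365 ≈ 11.795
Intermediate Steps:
L(y, W) = 144 + 48*y (L(y, W) = (3 + y)*48 = 144 + 48*y)
f = 365/387 (f = ((144 + 48*(-12)) + 2987)/(-213 + 2922) = ((144 - 576) + 2987)/2709 = (-432 + 2987)*(1/2709) = 2555*(1/2709) = 365/387 ≈ 0.94315)
d(Q, G) = 3 + √(6 + G)
d(-87, 60)/f = (3 + √(6 + 60))/(365/387) = (3 + √66)*(387/365) = 1161/365 + 387*√66/365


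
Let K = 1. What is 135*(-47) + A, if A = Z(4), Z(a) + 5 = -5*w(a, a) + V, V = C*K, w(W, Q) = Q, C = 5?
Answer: -6365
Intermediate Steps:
V = 5 (V = 5*1 = 5)
Z(a) = -5*a (Z(a) = -5 + (-5*a + 5) = -5 + (5 - 5*a) = -5*a)
A = -20 (A = -5*4 = -20)
135*(-47) + A = 135*(-47) - 20 = -6345 - 20 = -6365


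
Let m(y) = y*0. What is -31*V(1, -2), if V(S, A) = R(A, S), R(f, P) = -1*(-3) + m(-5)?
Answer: -93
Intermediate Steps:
m(y) = 0
R(f, P) = 3 (R(f, P) = -1*(-3) + 0 = 3 + 0 = 3)
V(S, A) = 3
-31*V(1, -2) = -31*3 = -93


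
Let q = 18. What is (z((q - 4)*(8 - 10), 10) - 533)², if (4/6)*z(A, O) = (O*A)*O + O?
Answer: 22259524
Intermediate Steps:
z(A, O) = 3*O/2 + 3*A*O²/2 (z(A, O) = 3*((O*A)*O + O)/2 = 3*((A*O)*O + O)/2 = 3*(A*O² + O)/2 = 3*(O + A*O²)/2 = 3*O/2 + 3*A*O²/2)
(z((q - 4)*(8 - 10), 10) - 533)² = ((3/2)*10*(1 + ((18 - 4)*(8 - 10))*10) - 533)² = ((3/2)*10*(1 + (14*(-2))*10) - 533)² = ((3/2)*10*(1 - 28*10) - 533)² = ((3/2)*10*(1 - 280) - 533)² = ((3/2)*10*(-279) - 533)² = (-4185 - 533)² = (-4718)² = 22259524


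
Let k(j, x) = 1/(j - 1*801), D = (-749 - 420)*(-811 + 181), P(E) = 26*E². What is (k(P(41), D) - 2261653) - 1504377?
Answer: -161581517149/42905 ≈ -3.7660e+6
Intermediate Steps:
D = 736470 (D = -1169*(-630) = 736470)
k(j, x) = 1/(-801 + j) (k(j, x) = 1/(j - 801) = 1/(-801 + j))
(k(P(41), D) - 2261653) - 1504377 = (1/(-801 + 26*41²) - 2261653) - 1504377 = (1/(-801 + 26*1681) - 2261653) - 1504377 = (1/(-801 + 43706) - 2261653) - 1504377 = (1/42905 - 2261653) - 1504377 = -97036221964/42905 - 1504377 = -161581517149/42905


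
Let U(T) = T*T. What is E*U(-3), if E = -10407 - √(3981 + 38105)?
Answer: -93663 - 9*√42086 ≈ -95509.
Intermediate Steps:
U(T) = T²
E = -10407 - √42086 ≈ -10612.
E*U(-3) = (-10407 - √42086)*(-3)² = (-10407 - √42086)*9 = -93663 - 9*√42086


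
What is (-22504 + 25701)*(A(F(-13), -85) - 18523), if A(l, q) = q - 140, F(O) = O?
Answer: -59937356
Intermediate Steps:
A(l, q) = -140 + q
(-22504 + 25701)*(A(F(-13), -85) - 18523) = (-22504 + 25701)*((-140 - 85) - 18523) = 3197*(-225 - 18523) = 3197*(-18748) = -59937356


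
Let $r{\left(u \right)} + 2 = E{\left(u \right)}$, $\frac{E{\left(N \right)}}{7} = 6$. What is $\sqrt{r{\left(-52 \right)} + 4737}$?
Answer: $\sqrt{4777} \approx 69.116$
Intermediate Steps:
$E{\left(N \right)} = 42$ ($E{\left(N \right)} = 7 \cdot 6 = 42$)
$r{\left(u \right)} = 40$ ($r{\left(u \right)} = -2 + 42 = 40$)
$\sqrt{r{\left(-52 \right)} + 4737} = \sqrt{40 + 4737} = \sqrt{4777}$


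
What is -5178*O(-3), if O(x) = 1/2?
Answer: -2589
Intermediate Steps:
O(x) = ½
-5178*O(-3) = -5178*½ = -2589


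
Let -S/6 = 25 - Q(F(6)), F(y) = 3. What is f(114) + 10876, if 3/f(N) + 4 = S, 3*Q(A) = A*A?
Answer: 1479133/136 ≈ 10876.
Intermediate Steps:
Q(A) = A**2/3 (Q(A) = (A*A)/3 = A**2/3)
S = -132 (S = -6*(25 - 3**2/3) = -6*(25 - 9/3) = -6*(25 - 1*3) = -6*(25 - 3) = -6*22 = -132)
f(N) = -3/136 (f(N) = 3/(-4 - 132) = 3/(-136) = 3*(-1/136) = -3/136)
f(114) + 10876 = -3/136 + 10876 = 1479133/136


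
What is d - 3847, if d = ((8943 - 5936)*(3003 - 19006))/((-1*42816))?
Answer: -116592131/42816 ≈ -2723.1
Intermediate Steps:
d = 48121021/42816 (d = (3007*(-16003))/(-42816) = -48121021*(-1/42816) = 48121021/42816 ≈ 1123.9)
d - 3847 = 48121021/42816 - 3847 = -116592131/42816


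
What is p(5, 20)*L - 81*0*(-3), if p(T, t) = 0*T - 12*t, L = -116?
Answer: 27840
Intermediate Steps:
p(T, t) = -12*t (p(T, t) = 0 - 12*t = -12*t)
p(5, 20)*L - 81*0*(-3) = -12*20*(-116) - 81*0*(-3) = -240*(-116) - 27*0*(-3) = 27840 + 0*(-3) = 27840 + 0 = 27840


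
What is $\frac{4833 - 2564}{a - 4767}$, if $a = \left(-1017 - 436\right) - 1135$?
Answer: $- \frac{2269}{7355} \approx -0.3085$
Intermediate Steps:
$a = -2588$ ($a = -1453 - 1135 = -2588$)
$\frac{4833 - 2564}{a - 4767} = \frac{4833 - 2564}{-2588 - 4767} = \frac{4833 - 2564}{-7355} = \left(4833 - 2564\right) \left(- \frac{1}{7355}\right) = 2269 \left(- \frac{1}{7355}\right) = - \frac{2269}{7355}$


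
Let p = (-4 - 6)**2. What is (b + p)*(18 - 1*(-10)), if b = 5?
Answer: 2940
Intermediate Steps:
p = 100 (p = (-10)**2 = 100)
(b + p)*(18 - 1*(-10)) = (5 + 100)*(18 - 1*(-10)) = 105*(18 + 10) = 105*28 = 2940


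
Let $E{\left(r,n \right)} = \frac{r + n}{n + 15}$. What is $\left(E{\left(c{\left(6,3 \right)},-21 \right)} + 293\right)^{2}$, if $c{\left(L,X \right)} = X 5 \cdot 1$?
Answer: $86436$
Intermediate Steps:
$c{\left(L,X \right)} = 5 X$ ($c{\left(L,X \right)} = 5 X 1 = 5 X$)
$E{\left(r,n \right)} = \frac{n + r}{15 + n}$
$\left(E{\left(c{\left(6,3 \right)},-21 \right)} + 293\right)^{2} = \left(\frac{-21 + 5 \cdot 3}{15 - 21} + 293\right)^{2} = \left(\frac{-21 + 15}{-6} + 293\right)^{2} = \left(\left(- \frac{1}{6}\right) \left(-6\right) + 293\right)^{2} = \left(1 + 293\right)^{2} = 294^{2} = 86436$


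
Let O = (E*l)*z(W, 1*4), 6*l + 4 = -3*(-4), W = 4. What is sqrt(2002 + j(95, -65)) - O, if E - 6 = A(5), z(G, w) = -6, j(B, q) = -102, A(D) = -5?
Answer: 8 + 10*sqrt(19) ≈ 51.589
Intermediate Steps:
E = 1 (E = 6 - 5 = 1)
l = 4/3 (l = -2/3 + (-3*(-4))/6 = -2/3 + (1/6)*12 = -2/3 + 2 = 4/3 ≈ 1.3333)
O = -8 (O = (1*(4/3))*(-6) = (4/3)*(-6) = -8)
sqrt(2002 + j(95, -65)) - O = sqrt(2002 - 102) - 1*(-8) = sqrt(1900) + 8 = 10*sqrt(19) + 8 = 8 + 10*sqrt(19)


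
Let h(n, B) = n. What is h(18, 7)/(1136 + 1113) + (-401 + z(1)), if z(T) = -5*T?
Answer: -913076/2249 ≈ -405.99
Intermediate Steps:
h(18, 7)/(1136 + 1113) + (-401 + z(1)) = 18/(1136 + 1113) + (-401 - 5*1) = 18/2249 + (-401 - 5) = 18*(1/2249) - 406 = 18/2249 - 406 = -913076/2249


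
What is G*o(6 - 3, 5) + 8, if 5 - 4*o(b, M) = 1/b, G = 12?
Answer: 22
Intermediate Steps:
o(b, M) = 5/4 - 1/(4*b)
G*o(6 - 3, 5) + 8 = 12*((-1 + 5*(6 - 3))/(4*(6 - 3))) + 8 = 12*((¼)*(-1 + 5*3)/3) + 8 = 12*((¼)*(⅓)*(-1 + 15)) + 8 = 12*((¼)*(⅓)*14) + 8 = 12*(7/6) + 8 = 14 + 8 = 22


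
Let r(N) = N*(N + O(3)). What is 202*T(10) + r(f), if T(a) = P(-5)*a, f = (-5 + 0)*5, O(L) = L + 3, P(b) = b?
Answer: -9625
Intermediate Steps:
O(L) = 3 + L
f = -25 (f = -5*5 = -25)
r(N) = N*(6 + N) (r(N) = N*(N + (3 + 3)) = N*(N + 6) = N*(6 + N))
T(a) = -5*a
202*T(10) + r(f) = 202*(-5*10) - 25*(6 - 25) = 202*(-50) - 25*(-19) = -10100 + 475 = -9625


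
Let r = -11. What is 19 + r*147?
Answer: -1598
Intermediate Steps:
19 + r*147 = 19 - 11*147 = 19 - 1617 = -1598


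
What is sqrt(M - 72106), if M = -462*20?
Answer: I*sqrt(81346) ≈ 285.21*I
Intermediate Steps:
M = -9240
sqrt(M - 72106) = sqrt(-9240 - 72106) = sqrt(-81346) = I*sqrt(81346)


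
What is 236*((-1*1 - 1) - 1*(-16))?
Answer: 3304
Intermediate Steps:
236*((-1*1 - 1) - 1*(-16)) = 236*((-1 - 1) + 16) = 236*(-2 + 16) = 236*14 = 3304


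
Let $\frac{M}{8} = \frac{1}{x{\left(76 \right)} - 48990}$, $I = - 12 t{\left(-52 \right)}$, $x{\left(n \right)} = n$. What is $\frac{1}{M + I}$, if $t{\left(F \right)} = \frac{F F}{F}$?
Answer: $\frac{24457}{15261164} \approx 0.0016026$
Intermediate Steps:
$t{\left(F \right)} = F$ ($t{\left(F \right)} = \frac{F^{2}}{F} = F$)
$I = 624$ ($I = \left(-12\right) \left(-52\right) = 624$)
$M = - \frac{4}{24457}$ ($M = \frac{8}{76 - 48990} = \frac{8}{-48914} = 8 \left(- \frac{1}{48914}\right) = - \frac{4}{24457} \approx -0.00016355$)
$\frac{1}{M + I} = \frac{1}{- \frac{4}{24457} + 624} = \frac{1}{\frac{15261164}{24457}} = \frac{24457}{15261164}$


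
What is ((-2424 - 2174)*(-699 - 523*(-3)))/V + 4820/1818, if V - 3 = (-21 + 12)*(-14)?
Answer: -1211975150/39087 ≈ -31007.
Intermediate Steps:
V = 129 (V = 3 + (-21 + 12)*(-14) = 3 - 9*(-14) = 3 + 126 = 129)
((-2424 - 2174)*(-699 - 523*(-3)))/V + 4820/1818 = ((-2424 - 2174)*(-699 - 523*(-3)))/129 + 4820/1818 = -4598*(-699 + 1569)*(1/129) + 4820*(1/1818) = -4598*870*(1/129) + 2410/909 = -4000260*1/129 + 2410/909 = -1333420/43 + 2410/909 = -1211975150/39087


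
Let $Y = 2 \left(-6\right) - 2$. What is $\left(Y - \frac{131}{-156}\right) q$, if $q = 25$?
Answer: $- \frac{51325}{156} \approx -329.01$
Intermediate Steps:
$Y = -14$ ($Y = -12 - 2 = -14$)
$\left(Y - \frac{131}{-156}\right) q = \left(-14 - \frac{131}{-156}\right) 25 = \left(-14 - - \frac{131}{156}\right) 25 = \left(-14 + \frac{131}{156}\right) 25 = \left(- \frac{2053}{156}\right) 25 = - \frac{51325}{156}$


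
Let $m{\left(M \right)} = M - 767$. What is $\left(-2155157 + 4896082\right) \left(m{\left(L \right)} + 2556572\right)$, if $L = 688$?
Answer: $7007155576025$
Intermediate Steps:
$m{\left(M \right)} = -767 + M$
$\left(-2155157 + 4896082\right) \left(m{\left(L \right)} + 2556572\right) = \left(-2155157 + 4896082\right) \left(\left(-767 + 688\right) + 2556572\right) = 2740925 \left(-79 + 2556572\right) = 2740925 \cdot 2556493 = 7007155576025$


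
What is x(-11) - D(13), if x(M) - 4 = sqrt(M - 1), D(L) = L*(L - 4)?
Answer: -113 + 2*I*sqrt(3) ≈ -113.0 + 3.4641*I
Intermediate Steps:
D(L) = L*(-4 + L)
x(M) = 4 + sqrt(-1 + M) (x(M) = 4 + sqrt(M - 1) = 4 + sqrt(-1 + M))
x(-11) - D(13) = (4 + sqrt(-1 - 11)) - 13*(-4 + 13) = (4 + sqrt(-12)) - 13*9 = (4 + 2*I*sqrt(3)) - 1*117 = (4 + 2*I*sqrt(3)) - 117 = -113 + 2*I*sqrt(3)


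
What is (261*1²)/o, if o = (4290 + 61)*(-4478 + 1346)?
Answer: -1/52212 ≈ -1.9153e-5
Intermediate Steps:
o = -13627332 (o = 4351*(-3132) = -13627332)
(261*1²)/o = (261*1²)/(-13627332) = (261*1)*(-1/13627332) = 261*(-1/13627332) = -1/52212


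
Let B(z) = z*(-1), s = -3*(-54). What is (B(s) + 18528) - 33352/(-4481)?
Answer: 82331398/4481 ≈ 18373.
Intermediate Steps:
s = 162
B(z) = -z
(B(s) + 18528) - 33352/(-4481) = (-1*162 + 18528) - 33352/(-4481) = (-162 + 18528) - 33352*(-1/4481) = 18366 + 33352/4481 = 82331398/4481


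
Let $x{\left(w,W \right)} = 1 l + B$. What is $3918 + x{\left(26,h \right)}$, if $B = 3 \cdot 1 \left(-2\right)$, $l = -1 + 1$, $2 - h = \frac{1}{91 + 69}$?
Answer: $3912$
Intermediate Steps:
$h = \frac{319}{160}$ ($h = 2 - \frac{1}{91 + 69} = 2 - \frac{1}{160} = \frac{319}{160} \approx 1.9937$)
$l = 0$
$B = -6$ ($B = 3 \left(-2\right) = -6$)
$x{\left(w,W \right)} = -6$ ($x{\left(w,W \right)} = 1 \cdot 0 - 6 = 0 - 6 = -6$)
$3918 + x{\left(26,h \right)} = 3918 - 6 = 3912$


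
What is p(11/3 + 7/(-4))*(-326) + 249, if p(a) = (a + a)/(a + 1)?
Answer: -6281/35 ≈ -179.46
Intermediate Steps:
p(a) = 2*a/(1 + a) (p(a) = (2*a)/(1 + a) = 2*a/(1 + a))
p(11/3 + 7/(-4))*(-326) + 249 = (2*(11/3 + 7/(-4))/(1 + (11/3 + 7/(-4))))*(-326) + 249 = (2*(11*(⅓) + 7*(-¼))/(1 + (11*(⅓) + 7*(-¼))))*(-326) + 249 = (2*(11/3 - 7/4)/(1 + (11/3 - 7/4)))*(-326) + 249 = (2*(23/12)/(1 + 23/12))*(-326) + 249 = (2*(23/12)/(35/12))*(-326) + 249 = (2*(23/12)*(12/35))*(-326) + 249 = (46/35)*(-326) + 249 = -14996/35 + 249 = -6281/35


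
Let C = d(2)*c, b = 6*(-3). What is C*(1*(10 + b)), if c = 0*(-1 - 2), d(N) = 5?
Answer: 0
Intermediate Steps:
c = 0 (c = 0*(-3) = 0)
b = -18
C = 0 (C = 5*0 = 0)
C*(1*(10 + b)) = 0*(1*(10 - 18)) = 0*(1*(-8)) = 0*(-8) = 0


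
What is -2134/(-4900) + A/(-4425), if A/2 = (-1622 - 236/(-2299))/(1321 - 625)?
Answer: 6310934891/14455939575 ≈ 0.43656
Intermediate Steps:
A = -621457/133342 (A = 2*((-1622 - 236/(-2299))/(1321 - 625)) = 2*((-1622 - 236*(-1/2299))/696) = 2*((-1622 + 236/2299)*(1/696)) = 2*(-3728742/2299*1/696) = 2*(-621457/266684) = -621457/133342 ≈ -4.6606)
-2134/(-4900) + A/(-4425) = -2134/(-4900) - 621457/133342/(-4425) = -2134*(-1/4900) - 621457/133342*(-1/4425) = 1067/2450 + 621457/590038350 = 6310934891/14455939575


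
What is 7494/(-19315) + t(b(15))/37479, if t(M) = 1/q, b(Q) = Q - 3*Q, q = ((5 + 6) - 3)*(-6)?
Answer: -13481665363/34747530480 ≈ -0.38799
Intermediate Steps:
q = -48 (q = (11 - 3)*(-6) = 8*(-6) = -48)
b(Q) = -2*Q
t(M) = -1/48 (t(M) = 1/(-48) = -1/48)
7494/(-19315) + t(b(15))/37479 = 7494/(-19315) - 1/48/37479 = 7494*(-1/19315) - 1/48*1/37479 = -7494/19315 - 1/1798992 = -13481665363/34747530480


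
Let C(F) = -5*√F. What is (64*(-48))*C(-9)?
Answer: 46080*I ≈ 46080.0*I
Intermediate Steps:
(64*(-48))*C(-9) = (64*(-48))*(-15*I) = -(-15360)*3*I = -(-46080)*I = 46080*I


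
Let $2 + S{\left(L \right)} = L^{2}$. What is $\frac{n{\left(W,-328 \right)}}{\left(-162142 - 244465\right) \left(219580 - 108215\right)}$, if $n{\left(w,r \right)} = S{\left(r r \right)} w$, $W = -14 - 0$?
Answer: $\frac{162040438756}{45281788555} \approx 3.5785$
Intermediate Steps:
$W = -14$ ($W = -14 + 0 = -14$)
$S{\left(L \right)} = -2 + L^{2}$
$n{\left(w,r \right)} = w \left(-2 + r^{4}\right)$ ($n{\left(w,r \right)} = \left(-2 + \left(r r\right)^{2}\right) w = \left(-2 + \left(r^{2}\right)^{2}\right) w = \left(-2 + r^{4}\right) w = w \left(-2 + r^{4}\right)$)
$\frac{n{\left(W,-328 \right)}}{\left(-162142 - 244465\right) \left(219580 - 108215\right)} = \frac{\left(-14\right) \left(-2 + \left(-328\right)^{4}\right)}{\left(-162142 - 244465\right) \left(219580 - 108215\right)} = \frac{\left(-14\right) \left(-2 + 11574317056\right)}{\left(-406607\right) 111365} = \frac{\left(-14\right) 11574317054}{-45281788555} = \left(-162040438756\right) \left(- \frac{1}{45281788555}\right) = \frac{162040438756}{45281788555}$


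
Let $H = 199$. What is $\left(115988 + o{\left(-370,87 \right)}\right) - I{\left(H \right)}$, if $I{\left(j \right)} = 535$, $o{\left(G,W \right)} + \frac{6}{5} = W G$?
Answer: $\frac{416309}{5} \approx 83262.0$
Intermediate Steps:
$o{\left(G,W \right)} = - \frac{6}{5} + G W$ ($o{\left(G,W \right)} = - \frac{6}{5} + W G = - \frac{6}{5} + G W$)
$\left(115988 + o{\left(-370,87 \right)}\right) - I{\left(H \right)} = \left(115988 - \frac{160956}{5}\right) - 535 = \frac{418984}{5} - 535 = \frac{416309}{5}$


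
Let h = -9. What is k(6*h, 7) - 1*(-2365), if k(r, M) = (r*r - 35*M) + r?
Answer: 4982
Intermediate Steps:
k(r, M) = r + r² - 35*M (k(r, M) = (r² - 35*M) + r = r + r² - 35*M)
k(6*h, 7) - 1*(-2365) = (6*(-9) + (6*(-9))² - 35*7) - 1*(-2365) = (-54 + (-54)² - 245) + 2365 = (-54 + 2916 - 245) + 2365 = 2617 + 2365 = 4982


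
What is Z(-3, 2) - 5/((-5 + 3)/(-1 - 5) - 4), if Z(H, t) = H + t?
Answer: 4/11 ≈ 0.36364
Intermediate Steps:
Z(-3, 2) - 5/((-5 + 3)/(-1 - 5) - 4) = (-3 + 2) - 5/((-5 + 3)/(-1 - 5) - 4) = -1 - 5/(-2/(-6) - 4) = -1 - 5/(-2*(-⅙) - 4) = -1 - 5/(⅓ - 4) = -1 - 5/(-11/3) = -1 - 3/11*(-5) = -1 + 15/11 = 4/11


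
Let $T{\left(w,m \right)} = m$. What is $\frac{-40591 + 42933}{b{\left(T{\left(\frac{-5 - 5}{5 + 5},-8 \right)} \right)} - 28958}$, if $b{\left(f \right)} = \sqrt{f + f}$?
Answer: $- \frac{16954909}{209641445} - \frac{2342 i}{209641445} \approx -0.080876 - 1.1171 \cdot 10^{-5} i$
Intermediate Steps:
$b{\left(f \right)} = \sqrt{2} \sqrt{f}$ ($b{\left(f \right)} = \sqrt{2 f} = \sqrt{2} \sqrt{f}$)
$\frac{-40591 + 42933}{b{\left(T{\left(\frac{-5 - 5}{5 + 5},-8 \right)} \right)} - 28958} = \frac{-40591 + 42933}{\sqrt{2} \sqrt{-8} - 28958} = \frac{2342}{\sqrt{2} \cdot 2 i \sqrt{2} - 28958} = \frac{2342}{4 i - 28958} = \frac{2342}{-28958 + 4 i} = 2342 \frac{-28958 - 4 i}{838565780} = \frac{1171 \left(-28958 - 4 i\right)}{419282890}$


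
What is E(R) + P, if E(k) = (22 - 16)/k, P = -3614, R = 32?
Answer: -57821/16 ≈ -3613.8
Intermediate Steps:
E(k) = 6/k
E(R) + P = 6/32 - 3614 = 6*(1/32) - 3614 = 3/16 - 3614 = -57821/16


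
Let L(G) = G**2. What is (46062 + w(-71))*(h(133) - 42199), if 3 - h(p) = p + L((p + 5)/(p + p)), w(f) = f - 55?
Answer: -34395151535712/17689 ≈ -1.9444e+9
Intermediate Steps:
w(f) = -55 + f
h(p) = 3 - p - (5 + p)**2/(4*p**2) (h(p) = 3 - (p + ((p + 5)/(p + p))**2) = 3 - (p + ((5 + p)/((2*p)))**2) = 3 - (p + ((5 + p)*(1/(2*p)))**2) = 3 - (p + ((5 + p)/(2*p))**2) = 3 - (p + (5 + p)**2/(4*p**2)) = 3 + (-p - (5 + p)**2/(4*p**2)) = 3 - p - (5 + p)**2/(4*p**2))
(46062 + w(-71))*(h(133) - 42199) = (46062 + (-55 - 71))*((3 - 1*133 - 1/4*(5 + 133)**2/133**2) - 42199) = (46062 - 126)*((3 - 133 - 1/4*1/17689*138**2) - 42199) = 45936*((3 - 133 - 1/4*1/17689*19044) - 42199) = 45936*((3 - 133 - 4761/17689) - 42199) = 45936*(-2304331/17689 - 42199) = 45936*(-748762442/17689) = -34395151535712/17689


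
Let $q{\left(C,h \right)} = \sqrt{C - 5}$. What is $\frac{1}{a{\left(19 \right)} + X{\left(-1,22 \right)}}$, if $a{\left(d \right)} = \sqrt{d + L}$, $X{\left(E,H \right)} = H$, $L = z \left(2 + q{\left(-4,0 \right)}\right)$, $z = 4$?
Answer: $\frac{1}{22 + \sqrt{3} \sqrt{9 + 4 i}} \approx 0.036545 - 0.0015096 i$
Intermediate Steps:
$q{\left(C,h \right)} = \sqrt{-5 + C}$
$L = 8 + 12 i$ ($L = 4 \left(2 + \sqrt{-5 - 4}\right) = 4 \left(2 + \sqrt{-9}\right) = 4 \left(2 + 3 i\right) = 8 + 12 i \approx 8.0 + 12.0 i$)
$a{\left(d \right)} = \sqrt{8 + d + 12 i}$ ($a{\left(d \right)} = \sqrt{d + \left(8 + 12 i\right)} = \sqrt{8 + d + 12 i}$)
$\frac{1}{a{\left(19 \right)} + X{\left(-1,22 \right)}} = \frac{1}{\sqrt{8 + 19 + 12 i} + 22} = \frac{1}{\sqrt{27 + 12 i} + 22} = \frac{1}{22 + \sqrt{27 + 12 i}}$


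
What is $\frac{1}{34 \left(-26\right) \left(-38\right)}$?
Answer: $\frac{1}{33592} \approx 2.9769 \cdot 10^{-5}$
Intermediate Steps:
$\frac{1}{34 \left(-26\right) \left(-38\right)} = \frac{1}{\left(-884\right) \left(-38\right)} = \frac{1}{33592}$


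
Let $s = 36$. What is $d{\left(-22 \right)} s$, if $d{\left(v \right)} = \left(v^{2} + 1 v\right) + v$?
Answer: $15840$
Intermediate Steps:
$d{\left(v \right)} = v^{2} + 2 v$ ($d{\left(v \right)} = \left(v^{2} + v\right) + v = \left(v + v^{2}\right) + v = v^{2} + 2 v$)
$d{\left(-22 \right)} s = - 22 \left(2 - 22\right) 36 = \left(-22\right) \left(-20\right) 36 = 440 \cdot 36 = 15840$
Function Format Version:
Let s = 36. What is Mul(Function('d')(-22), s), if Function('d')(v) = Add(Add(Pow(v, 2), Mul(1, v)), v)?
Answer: 15840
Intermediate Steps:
Function('d')(v) = Add(Pow(v, 2), Mul(2, v)) (Function('d')(v) = Add(Add(Pow(v, 2), v), v) = Add(Add(v, Pow(v, 2)), v) = Add(Pow(v, 2), Mul(2, v)))
Mul(Function('d')(-22), s) = Mul(Mul(-22, Add(2, -22)), 36) = Mul(Mul(-22, -20), 36) = Mul(440, 36) = 15840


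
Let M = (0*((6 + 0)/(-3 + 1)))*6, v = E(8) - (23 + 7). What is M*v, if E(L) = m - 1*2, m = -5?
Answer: 0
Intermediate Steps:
E(L) = -7 (E(L) = -5 - 1*2 = -5 - 2 = -7)
v = -37 (v = -7 - (23 + 7) = -7 - 1*30 = -7 - 30 = -37)
M = 0 (M = (0*(6/(-2)))*6 = (0*(6*(-½)))*6 = (0*(-3))*6 = 0*6 = 0)
M*v = 0*(-37) = 0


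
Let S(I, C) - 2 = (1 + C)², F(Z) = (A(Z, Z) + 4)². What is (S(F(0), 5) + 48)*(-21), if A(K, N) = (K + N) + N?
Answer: -1806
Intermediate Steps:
A(K, N) = K + 2*N
F(Z) = (4 + 3*Z)² (F(Z) = ((Z + 2*Z) + 4)² = (3*Z + 4)² = (4 + 3*Z)²)
S(I, C) = 2 + (1 + C)²
(S(F(0), 5) + 48)*(-21) = ((2 + (1 + 5)²) + 48)*(-21) = ((2 + 6²) + 48)*(-21) = ((2 + 36) + 48)*(-21) = (38 + 48)*(-21) = 86*(-21) = -1806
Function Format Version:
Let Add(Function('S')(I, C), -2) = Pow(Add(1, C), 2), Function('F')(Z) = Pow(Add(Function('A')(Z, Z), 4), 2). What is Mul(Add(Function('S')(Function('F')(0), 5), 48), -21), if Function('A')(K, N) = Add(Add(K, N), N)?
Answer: -1806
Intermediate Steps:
Function('A')(K, N) = Add(K, Mul(2, N))
Function('F')(Z) = Pow(Add(4, Mul(3, Z)), 2) (Function('F')(Z) = Pow(Add(Add(Z, Mul(2, Z)), 4), 2) = Pow(Add(Mul(3, Z), 4), 2) = Pow(Add(4, Mul(3, Z)), 2))
Function('S')(I, C) = Add(2, Pow(Add(1, C), 2))
Mul(Add(Function('S')(Function('F')(0), 5), 48), -21) = Mul(Add(Add(2, Pow(Add(1, 5), 2)), 48), -21) = Mul(Add(Add(2, Pow(6, 2)), 48), -21) = Mul(Add(Add(2, 36), 48), -21) = Mul(Add(38, 48), -21) = Mul(86, -21) = -1806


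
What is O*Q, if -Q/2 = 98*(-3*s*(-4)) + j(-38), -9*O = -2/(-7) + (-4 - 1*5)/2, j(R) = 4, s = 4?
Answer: -277772/63 ≈ -4409.1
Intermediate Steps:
O = 59/126 (O = -(-2/(-7) + (-4 - 1*5)/2)/9 = -(-2*(-⅐) + (-4 - 5)*(½))/9 = -(2/7 - 9*½)/9 = -(2/7 - 9/2)/9 = -⅑*(-59/14) = 59/126 ≈ 0.46825)
Q = -9416 (Q = -2*(98*(-3*4*(-4)) + 4) = -2*(98*(-12*(-4)) + 4) = -2*(98*48 + 4) = -2*(4704 + 4) = -2*4708 = -9416)
O*Q = (59/126)*(-9416) = -277772/63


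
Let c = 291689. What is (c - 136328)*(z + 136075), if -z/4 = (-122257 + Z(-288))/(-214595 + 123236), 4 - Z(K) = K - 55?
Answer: 643773947715295/30453 ≈ 2.1140e+10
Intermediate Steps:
Z(K) = 59 - K (Z(K) = 4 - (K - 55) = 4 - (-55 + K) = 4 + (55 - K) = 59 - K)
z = -487640/91359 (z = -4*(-122257 + (59 - 1*(-288)))/(-214595 + 123236) = -4*(-122257 + (59 + 288))/(-91359) = -4*(-122257 + 347)*(-1)/91359 = -(-487640)*(-1)/91359 = -4*121910/91359 = -487640/91359 ≈ -5.3376)
(c - 136328)*(z + 136075) = (291689 - 136328)*(-487640/91359 + 136075) = 155361*(12431188285/91359) = 643773947715295/30453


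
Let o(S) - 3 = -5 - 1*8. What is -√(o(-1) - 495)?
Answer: -I*√505 ≈ -22.472*I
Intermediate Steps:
o(S) = -10 (o(S) = 3 + (-5 - 1*8) = 3 + (-5 - 8) = 3 - 13 = -10)
-√(o(-1) - 495) = -√(-10 - 495) = -√(-505) = -I*√505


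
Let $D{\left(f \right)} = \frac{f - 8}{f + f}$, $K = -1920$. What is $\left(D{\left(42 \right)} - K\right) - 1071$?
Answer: $\frac{35675}{42} \approx 849.4$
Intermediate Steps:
$D{\left(f \right)} = \frac{-8 + f}{2 f}$
$\left(D{\left(42 \right)} - K\right) - 1071 = \left(\frac{-8 + 42}{2 \cdot 42} - -1920\right) - 1071 = \left(\frac{1}{2} \cdot \frac{1}{42} \cdot 34 + 1920\right) - 1071 = \left(\frac{17}{42} + 1920\right) - 1071 = \frac{80657}{42} - 1071 = \frac{35675}{42}$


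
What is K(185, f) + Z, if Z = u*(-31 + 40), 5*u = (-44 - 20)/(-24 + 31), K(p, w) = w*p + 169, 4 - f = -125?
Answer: 840614/35 ≈ 24018.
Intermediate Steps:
f = 129 (f = 4 - 1*(-125) = 4 + 125 = 129)
K(p, w) = 169 + p*w (K(p, w) = p*w + 169 = 169 + p*w)
u = -64/35 (u = ((-44 - 20)/(-24 + 31))/5 = (-64/7)/5 = (-64*⅐)/5 = (⅕)*(-64/7) = -64/35 ≈ -1.8286)
Z = -576/35 (Z = -64*(-31 + 40)/35 = -64/35*9 = -576/35 ≈ -16.457)
K(185, f) + Z = (169 + 185*129) - 576/35 = (169 + 23865) - 576/35 = 24034 - 576/35 = 840614/35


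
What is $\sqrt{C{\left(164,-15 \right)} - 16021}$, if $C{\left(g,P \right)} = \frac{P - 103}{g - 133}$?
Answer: $\frac{i \sqrt{15399839}}{31} \approx 126.59 i$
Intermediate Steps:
$C{\left(g,P \right)} = \frac{-103 + P}{-133 + g}$
$\sqrt{C{\left(164,-15 \right)} - 16021} = \sqrt{\frac{-103 - 15}{-133 + 164} - 16021} = \sqrt{\frac{1}{31} \left(-118\right) - 16021} = \sqrt{- \frac{118}{31} - 16021} = \sqrt{- \frac{496769}{31}} = \frac{i \sqrt{15399839}}{31}$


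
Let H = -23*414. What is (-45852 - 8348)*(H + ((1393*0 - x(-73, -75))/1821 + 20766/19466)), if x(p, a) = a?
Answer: 3048683506139200/5907931 ≈ 5.1603e+8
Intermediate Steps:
H = -9522
(-45852 - 8348)*(H + ((1393*0 - x(-73, -75))/1821 + 20766/19466)) = (-45852 - 8348)*(-9522 + ((1393*0 - 1*(-75))/1821 + 20766/19466)) = -54200*(-9522 + ((0 + 75)*(1/1821) + 20766*(1/19466))) = -54200*(-9522 + (75*(1/1821) + 10383/9733)) = -54200*(-9522 + (25/607 + 10383/9733)) = -54200*(-9522 + 6545806/5907931) = -54200*(-56248773176/5907931) = 3048683506139200/5907931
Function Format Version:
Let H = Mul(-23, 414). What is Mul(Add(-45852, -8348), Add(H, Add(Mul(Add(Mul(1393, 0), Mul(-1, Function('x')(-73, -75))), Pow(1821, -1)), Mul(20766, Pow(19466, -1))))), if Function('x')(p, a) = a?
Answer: Rational(3048683506139200, 5907931) ≈ 5.1603e+8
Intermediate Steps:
H = -9522
Mul(Add(-45852, -8348), Add(H, Add(Mul(Add(Mul(1393, 0), Mul(-1, Function('x')(-73, -75))), Pow(1821, -1)), Mul(20766, Pow(19466, -1))))) = Mul(Add(-45852, -8348), Add(-9522, Add(Mul(Add(Mul(1393, 0), Mul(-1, -75)), Pow(1821, -1)), Mul(20766, Pow(19466, -1))))) = Mul(-54200, Add(-9522, Add(Mul(Add(0, 75), Rational(1, 1821)), Mul(20766, Rational(1, 19466))))) = Mul(-54200, Add(-9522, Add(Mul(75, Rational(1, 1821)), Rational(10383, 9733)))) = Mul(-54200, Add(-9522, Add(Rational(25, 607), Rational(10383, 9733)))) = Mul(-54200, Add(-9522, Rational(6545806, 5907931))) = Mul(-54200, Rational(-56248773176, 5907931)) = Rational(3048683506139200, 5907931)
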